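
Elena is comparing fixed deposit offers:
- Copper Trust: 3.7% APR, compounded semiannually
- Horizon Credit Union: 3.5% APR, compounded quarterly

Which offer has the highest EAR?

Copper Trust

Copper Trust: (1 + 0.037/2)^2 − 1 = 3.734%
Horizon Credit Union: (1 + 0.035/4)^4 − 1 = 3.546%
The highest effective annual rate is Copper Trust at 3.734%.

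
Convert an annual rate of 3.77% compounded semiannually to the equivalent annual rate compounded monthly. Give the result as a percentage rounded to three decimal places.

EAR = (1 + 0.0377/2)^2 − 1 = 0.038055.
Solve (1 + r/12)^12 = 1.038055: r/12 = 1.038055^(1/12) − 1 = 0.003117, so r = 0.037407 = 3.741%.

3.741%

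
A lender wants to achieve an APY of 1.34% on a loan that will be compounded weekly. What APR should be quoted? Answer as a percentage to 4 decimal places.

(1 + r/52)^52 − 1 = 0.0134, so 1 + r/52 = 1.0134^(1/52).
r/52 = 0.000256, so r = 0.013313 = 1.3313%.

1.3313%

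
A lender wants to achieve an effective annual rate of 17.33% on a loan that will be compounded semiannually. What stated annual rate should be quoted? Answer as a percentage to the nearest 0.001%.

(1 + r/2)^2 − 1 = 0.1733, so 1 + r/2 = 1.1733^(1/2).
r/2 = 0.083190, so r = 0.166379 = 16.638%.

16.638%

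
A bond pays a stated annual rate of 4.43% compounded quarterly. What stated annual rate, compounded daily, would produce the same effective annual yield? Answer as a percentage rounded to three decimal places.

EAR = (1 + 0.0443/4)^4 − 1 = 0.045041.
Solve (1 + r/365)^365 = 1.045041: r/365 = 1.045041^(1/365) − 1 = 0.000121, so r = 0.044059 = 4.406%.

4.406%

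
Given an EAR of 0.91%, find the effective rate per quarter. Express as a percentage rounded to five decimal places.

The per-quarter rate i satisfies (1 + i)^4 = 1 + 0.0091.
i = 1.0091^(1/4) − 1 = 0.0022673 = 0.22673%.

0.22673%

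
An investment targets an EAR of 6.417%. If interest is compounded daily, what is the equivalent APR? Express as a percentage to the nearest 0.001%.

(1 + r/365)^365 − 1 = 0.06417, so 1 + r/365 = 1.06417^(1/365).
r/365 = 0.000170, so r = 0.062200 = 6.220%.

6.220%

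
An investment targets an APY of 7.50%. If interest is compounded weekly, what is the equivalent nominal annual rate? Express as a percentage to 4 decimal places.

(1 + r/52)^52 − 1 = 0.0750, so 1 + r/52 = 1.0750^(1/52).
r/52 = 0.001392, so r = 0.072371 = 7.2371%.

7.2371%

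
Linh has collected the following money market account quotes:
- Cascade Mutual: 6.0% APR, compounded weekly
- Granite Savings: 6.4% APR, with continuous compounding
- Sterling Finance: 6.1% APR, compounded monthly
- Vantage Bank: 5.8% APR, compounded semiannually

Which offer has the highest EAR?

Granite Savings

Cascade Mutual: (1 + 0.060/52)^52 − 1 = 6.180%
Granite Savings: e^0.064 − 1 = 6.609%
Sterling Finance: (1 + 0.061/12)^12 − 1 = 6.273%
Vantage Bank: (1 + 0.058/2)^2 − 1 = 5.884%
The highest effective annual rate is Granite Savings at 6.609%.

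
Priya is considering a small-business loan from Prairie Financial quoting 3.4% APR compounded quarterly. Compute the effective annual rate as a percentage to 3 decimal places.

EAR = (1 + 0.034/4)^4 − 1.
= (1 + 0.008500)^4 − 1 = 1.034436 − 1 = 3.444%.

3.444%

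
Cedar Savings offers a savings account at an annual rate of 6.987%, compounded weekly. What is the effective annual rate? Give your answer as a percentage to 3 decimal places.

7.232%

EAR = (1 + 0.06987/52)^52 − 1.
= (1 + 0.001344)^52 − 1 = 1.072318 − 1 = 7.232%.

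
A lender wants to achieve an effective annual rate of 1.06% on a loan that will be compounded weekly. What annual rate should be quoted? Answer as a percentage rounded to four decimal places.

1.0545%

(1 + r/52)^52 − 1 = 0.0106, so 1 + r/52 = 1.0106^(1/52).
r/52 = 0.000203, so r = 0.010545 = 1.0545%.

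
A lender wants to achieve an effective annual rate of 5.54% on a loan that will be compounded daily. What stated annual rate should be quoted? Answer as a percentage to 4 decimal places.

5.3924%

(1 + r/365)^365 − 1 = 0.0554, so 1 + r/365 = 1.0554^(1/365).
r/365 = 0.000148, so r = 0.053924 = 5.3924%.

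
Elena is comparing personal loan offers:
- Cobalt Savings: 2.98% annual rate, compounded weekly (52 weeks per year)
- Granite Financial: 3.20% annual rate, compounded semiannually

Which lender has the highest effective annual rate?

Cobalt Savings: (1 + 0.0298/52)^52 − 1 = 3.024%
Granite Financial: (1 + 0.0320/2)^2 − 1 = 3.226%
The highest effective annual rate is Granite Financial at 3.226%.

Granite Financial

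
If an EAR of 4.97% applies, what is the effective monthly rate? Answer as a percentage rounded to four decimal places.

0.4050%

The per-month rate i satisfies (1 + i)^12 = 1 + 0.0497.
i = 1.0497^(1/12) − 1 = 0.0040502 = 0.4050%.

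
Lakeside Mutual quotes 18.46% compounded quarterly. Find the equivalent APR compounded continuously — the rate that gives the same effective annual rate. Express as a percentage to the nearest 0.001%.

18.047%

EAR = (1 + 0.1846/4)^4 − 1 = 0.197777.
Equivalent continuous rate: r = ln(1 + 0.197777) = 0.180467 = 18.047%.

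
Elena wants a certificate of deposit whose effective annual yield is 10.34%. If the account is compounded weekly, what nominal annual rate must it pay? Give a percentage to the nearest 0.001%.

(1 + r/52)^52 − 1 = 0.1034, so 1 + r/52 = 1.1034^(1/52).
r/52 = 0.001894, so r = 0.098489 = 9.849%.

9.849%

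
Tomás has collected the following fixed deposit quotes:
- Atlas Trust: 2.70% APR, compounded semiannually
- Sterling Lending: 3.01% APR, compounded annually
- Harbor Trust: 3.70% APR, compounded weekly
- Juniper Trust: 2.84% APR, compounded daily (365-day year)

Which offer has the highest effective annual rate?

Atlas Trust: (1 + 0.0270/2)^2 − 1 = 2.718%
Sterling Lending: compounded annually, EAR = 3.010%
Harbor Trust: (1 + 0.0370/52)^52 − 1 = 3.768%
Juniper Trust: (1 + 0.0284/365)^365 − 1 = 2.881%
The highest effective annual rate is Harbor Trust at 3.768%.

Harbor Trust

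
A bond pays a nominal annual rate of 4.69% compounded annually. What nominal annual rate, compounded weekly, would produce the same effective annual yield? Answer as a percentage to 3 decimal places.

Compounded annually, EAR = nominal = 0.046900.
Solve (1 + r/52)^52 = 1.046900: r/52 = 1.046900^(1/52) − 1 = 0.000882, so r = 0.045854 = 4.585%.

4.585%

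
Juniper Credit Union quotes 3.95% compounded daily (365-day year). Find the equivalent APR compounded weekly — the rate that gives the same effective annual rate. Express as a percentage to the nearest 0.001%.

3.951%

EAR = (1 + 0.0395/365)^365 − 1 = 0.040288.
Solve (1 + r/52)^52 = 1.040288: r/52 = 1.040288^(1/52) − 1 = 0.000760, so r = 0.039513 = 3.951%.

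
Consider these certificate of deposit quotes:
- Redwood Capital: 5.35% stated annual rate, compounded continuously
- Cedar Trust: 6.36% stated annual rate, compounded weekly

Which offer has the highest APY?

Cedar Trust

Redwood Capital: e^0.0535 − 1 = 5.496%
Cedar Trust: (1 + 0.0636/52)^52 − 1 = 6.562%
The highest effective annual rate is Cedar Trust at 6.562%.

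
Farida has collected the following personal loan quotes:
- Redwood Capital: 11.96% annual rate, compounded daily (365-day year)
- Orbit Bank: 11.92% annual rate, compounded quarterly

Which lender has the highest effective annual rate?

Redwood Capital: (1 + 0.1196/365)^365 − 1 = 12.702%
Orbit Bank: (1 + 0.1192/4)^4 − 1 = 12.463%
The highest effective annual rate is Redwood Capital at 12.702%.

Redwood Capital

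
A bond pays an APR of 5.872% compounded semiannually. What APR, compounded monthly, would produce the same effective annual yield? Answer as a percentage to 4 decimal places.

5.8014%

EAR = (1 + 0.05872/2)^2 − 1 = 0.059582.
Solve (1 + r/12)^12 = 1.059582: r/12 = 1.059582^(1/12) − 1 = 0.004835, so r = 0.058014 = 5.8014%.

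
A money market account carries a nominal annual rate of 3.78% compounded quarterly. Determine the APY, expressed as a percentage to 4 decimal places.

3.8339%

EAR = (1 + 0.0378/4)^4 − 1.
= 1.038339 − 1 = 3.8339%.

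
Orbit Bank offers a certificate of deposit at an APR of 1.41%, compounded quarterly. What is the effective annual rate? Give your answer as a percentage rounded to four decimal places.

1.4175%

EAR = (1 + 0.0141/4)^4 − 1.
= 1.014175 − 1 = 1.4175%.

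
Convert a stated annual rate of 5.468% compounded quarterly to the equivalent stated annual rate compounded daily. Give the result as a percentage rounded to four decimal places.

EAR = (1 + 0.05468/4)^4 − 1 = 0.055811.
Solve (1 + r/365)^365 = 1.055811: r/365 = 1.055811^(1/365) − 1 = 0.000149, so r = 0.054314 = 5.4314%.

5.4314%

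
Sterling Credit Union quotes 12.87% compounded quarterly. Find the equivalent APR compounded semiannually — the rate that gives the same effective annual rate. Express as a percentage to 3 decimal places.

13.077%

EAR = (1 + 0.1287/4)^4 − 1 = 0.135046.
Solve (1 + r/2)^2 = 1.135046: r/2 = 1.135046^(1/2) − 1 = 0.065385, so r = 0.130770 = 13.077%.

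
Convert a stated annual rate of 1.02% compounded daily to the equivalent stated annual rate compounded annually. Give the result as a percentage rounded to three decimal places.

1.025%

EAR = (1 + 0.0102/365)^365 − 1 = 0.010252.
Compounded annually, the equivalent nominal rate is the EAR itself: 1.025%.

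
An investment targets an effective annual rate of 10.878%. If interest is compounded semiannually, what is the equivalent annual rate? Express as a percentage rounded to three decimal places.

10.597%

(1 + r/2)^2 − 1 = 0.10878, so 1 + r/2 = 1.10878^(1/2).
r/2 = 0.052986, so r = 0.105972 = 10.597%.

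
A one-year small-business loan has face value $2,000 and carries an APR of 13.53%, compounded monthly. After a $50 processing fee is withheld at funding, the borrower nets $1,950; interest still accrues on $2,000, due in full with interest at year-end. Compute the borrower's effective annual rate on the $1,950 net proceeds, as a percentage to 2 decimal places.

Amount owed after one year: 2,000 × (1 + 0.1353/12)^12 = 2,000 × 1.144014 = $2,288.03.
Effective rate on net proceeds: 2,288.03 / 1,950 − 1 = 0.173347 = 17.33%.

17.33%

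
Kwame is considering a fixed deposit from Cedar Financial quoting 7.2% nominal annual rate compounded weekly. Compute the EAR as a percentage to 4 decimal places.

EAR = (1 + 0.072/52)^52 − 1.
= 1.074602 − 1 = 7.4602%.

7.4602%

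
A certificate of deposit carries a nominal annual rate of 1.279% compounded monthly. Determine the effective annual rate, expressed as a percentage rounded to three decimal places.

1.287%

EAR = (1 + 0.01279/12)^12 − 1.
= (1 + 0.001066)^12 − 1 = 1.012865 − 1 = 1.287%.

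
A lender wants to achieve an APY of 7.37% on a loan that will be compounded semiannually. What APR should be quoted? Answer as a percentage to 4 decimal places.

7.2390%

(1 + r/2)^2 − 1 = 0.0737, so 1 + r/2 = 1.0737^(1/2).
r/2 = 0.036195, so r = 0.072390 = 7.2390%.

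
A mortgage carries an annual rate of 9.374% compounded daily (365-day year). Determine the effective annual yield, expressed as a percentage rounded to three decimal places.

9.826%

EAR = (1 + 0.09374/365)^365 − 1.
= (1 + 0.000257)^365 − 1 = 1.098261 − 1 = 9.826%.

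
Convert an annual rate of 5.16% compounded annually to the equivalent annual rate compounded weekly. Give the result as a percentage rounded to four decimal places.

Compounded annually, EAR = nominal = 0.051600.
Solve (1 + r/52)^52 = 1.051600: r/52 = 1.051600^(1/52) − 1 = 0.000968, so r = 0.050337 = 5.0337%.

5.0337%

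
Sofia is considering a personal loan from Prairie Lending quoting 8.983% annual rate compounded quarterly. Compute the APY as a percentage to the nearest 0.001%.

9.290%

EAR = (1 + 0.08983/4)^4 − 1.
= 1.092902 − 1 = 9.290%.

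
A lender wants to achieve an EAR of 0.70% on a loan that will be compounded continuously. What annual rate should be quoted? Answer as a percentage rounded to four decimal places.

0.6976%

Continuous: nominal r satisfies e^r − 1 = 0.0070.
r = ln(1 + 0.0070) = ln(1.0070) = 0.006976 = 0.6976%.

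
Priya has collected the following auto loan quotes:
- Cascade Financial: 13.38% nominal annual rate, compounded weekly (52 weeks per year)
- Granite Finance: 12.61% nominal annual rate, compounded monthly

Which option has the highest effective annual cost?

Cascade Financial

Cascade Financial: (1 + 0.1338/52)^52 − 1 = 14.297%
Granite Finance: (1 + 0.1261/12)^12 − 1 = 13.365%
The highest effective annual rate is Cascade Financial at 14.297%.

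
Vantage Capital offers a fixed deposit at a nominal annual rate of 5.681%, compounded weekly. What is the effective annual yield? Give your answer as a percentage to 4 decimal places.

5.8422%

EAR = (1 + 0.05681/52)^52 − 1.
= (1 + 0.001092)^52 − 1 = 1.058422 − 1 = 5.8422%.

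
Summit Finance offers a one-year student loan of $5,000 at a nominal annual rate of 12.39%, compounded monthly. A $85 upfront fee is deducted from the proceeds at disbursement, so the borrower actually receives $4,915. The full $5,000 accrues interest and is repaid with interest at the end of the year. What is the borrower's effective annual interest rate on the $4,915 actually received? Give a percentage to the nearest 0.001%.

15.075%

Amount owed after one year: 5,000 × (1 + 0.1239/12)^12 = 5,000 × 1.131184 = $5,655.92.
Effective rate on net proceeds: 5,655.92 / 4,915 − 1 = 0.150747 = 15.075%.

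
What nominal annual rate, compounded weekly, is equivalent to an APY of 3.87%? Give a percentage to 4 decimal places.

(1 + r/52)^52 − 1 = 0.0387, so 1 + r/52 = 1.0387^(1/52).
r/52 = 0.000730, so r = 0.037984 = 3.7984%.

3.7984%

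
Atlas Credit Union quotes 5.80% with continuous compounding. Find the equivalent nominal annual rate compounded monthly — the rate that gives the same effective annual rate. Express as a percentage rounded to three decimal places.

5.814%

EAR under continuous compounding: e^0.0580 − 1 = 0.059715.
Solve (1 + r/12)^12 = 1.059715: r/12 = 1.059715^(1/12) − 1 = 0.004845, so r = 0.058140 = 5.814%.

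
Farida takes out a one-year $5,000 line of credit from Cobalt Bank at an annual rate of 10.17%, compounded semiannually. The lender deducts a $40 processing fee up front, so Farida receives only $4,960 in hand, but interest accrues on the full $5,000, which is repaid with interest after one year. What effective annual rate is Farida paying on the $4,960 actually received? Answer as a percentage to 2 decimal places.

11.32%

Amount owed after one year: 5,000 × (1 + 0.1017/2)^2 = 5,000 × 1.104286 = $5,521.43.
Effective rate on net proceeds: 5,521.43 / 4,960 − 1 = 0.113191 = 11.32%.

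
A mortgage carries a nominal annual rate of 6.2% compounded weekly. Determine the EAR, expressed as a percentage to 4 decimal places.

6.3923%

EAR = (1 + 0.062/52)^52 − 1.
= (1 + 0.001192)^52 − 1 = 1.063923 − 1 = 6.3923%.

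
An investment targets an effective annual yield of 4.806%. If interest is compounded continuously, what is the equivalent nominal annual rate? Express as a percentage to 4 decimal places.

4.6941%

Continuous: nominal r satisfies e^r − 1 = 0.04806.
r = ln(1 + 0.04806) = ln(1.04806) = 0.046941 = 4.6941%.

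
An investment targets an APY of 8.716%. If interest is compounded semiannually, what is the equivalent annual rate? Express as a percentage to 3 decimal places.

8.534%

(1 + r/2)^2 − 1 = 0.08716, so 1 + r/2 = 1.08716^(1/2).
r/2 = 0.042670, so r = 0.085339 = 8.534%.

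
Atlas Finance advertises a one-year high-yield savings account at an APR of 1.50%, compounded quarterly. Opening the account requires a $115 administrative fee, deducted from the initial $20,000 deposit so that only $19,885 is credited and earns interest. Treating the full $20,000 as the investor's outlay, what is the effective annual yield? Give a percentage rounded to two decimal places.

Value after one year: 19,885 × (1 + 0.0150/4)^4 = 19,885 × 1.015085 = $20,184.96.
Effective yield on the $20,000 outlay: 20,184.96 / 20,000 − 1 = 0.009248 = 0.92%.

0.92%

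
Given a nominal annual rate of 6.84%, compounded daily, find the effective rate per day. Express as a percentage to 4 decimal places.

With a nominal annual rate compounded daily, the periodic rate is the nominal rate divided by 365.
i = 0.0684 / 365 = 0.0001874 = 0.0187%.

0.0187%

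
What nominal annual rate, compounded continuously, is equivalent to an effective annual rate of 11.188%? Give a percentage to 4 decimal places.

10.6052%

Continuous: nominal r satisfies e^r − 1 = 0.11188.
r = ln(1 + 0.11188) = ln(1.11188) = 0.106052 = 10.6052%.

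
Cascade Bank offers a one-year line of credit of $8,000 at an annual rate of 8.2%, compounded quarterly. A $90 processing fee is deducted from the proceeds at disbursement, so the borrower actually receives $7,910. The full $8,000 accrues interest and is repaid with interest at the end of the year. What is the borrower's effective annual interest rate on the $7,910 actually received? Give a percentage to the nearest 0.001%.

Amount owed after one year: 8,000 × (1 + 0.082/4)^4 = 8,000 × 1.084556 = $8,676.45.
Effective rate on net proceeds: 8,676.45 / 7,910 − 1 = 0.096896 = 9.690%.

9.690%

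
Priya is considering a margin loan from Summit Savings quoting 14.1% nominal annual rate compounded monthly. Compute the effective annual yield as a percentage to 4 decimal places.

EAR = (1 + 0.141/12)^12 − 1.
= (1 + 0.011750)^12 − 1 = 1.150479 − 1 = 15.0479%.

15.0479%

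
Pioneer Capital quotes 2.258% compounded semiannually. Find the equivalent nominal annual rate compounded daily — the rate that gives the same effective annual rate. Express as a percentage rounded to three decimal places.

EAR = (1 + 0.02258/2)^2 − 1 = 0.022707.
Solve (1 + r/365)^365 = 1.022707: r/365 = 1.022707^(1/365) − 1 = 0.000062, so r = 0.022454 = 2.245%.

2.245%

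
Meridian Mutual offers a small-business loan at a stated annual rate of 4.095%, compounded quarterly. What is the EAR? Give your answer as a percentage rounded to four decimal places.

EAR = (1 + 0.04095/4)^4 − 1.
= 1.041583 − 1 = 4.1583%.

4.1583%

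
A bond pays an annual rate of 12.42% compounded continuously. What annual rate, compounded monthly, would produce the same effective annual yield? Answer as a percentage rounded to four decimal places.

EAR under continuous compounding: e^0.1242 − 1 = 0.132242.
Solve (1 + r/12)^12 = 1.132242: r/12 = 1.132242^(1/12) − 1 = 0.010404, so r = 0.124845 = 12.4845%.

12.4845%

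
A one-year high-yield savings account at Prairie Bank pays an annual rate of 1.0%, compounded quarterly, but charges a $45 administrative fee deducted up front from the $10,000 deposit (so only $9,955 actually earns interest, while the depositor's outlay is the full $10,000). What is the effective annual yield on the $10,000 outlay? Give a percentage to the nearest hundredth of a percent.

Value after one year: 9,955 × (1 + 0.010/4)^4 = 9,955 × 1.010038 = $10,054.92.
Effective yield on the $10,000 outlay: 10,054.92 / 10,000 − 1 = 0.005492 = 0.55%.

0.55%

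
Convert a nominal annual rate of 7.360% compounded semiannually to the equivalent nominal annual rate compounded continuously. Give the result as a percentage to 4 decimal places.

EAR = (1 + 0.07360/2)^2 − 1 = 0.074954.
Equivalent continuous rate: r = ln(1 + 0.074954) = 0.072278 = 7.2278%.

7.2278%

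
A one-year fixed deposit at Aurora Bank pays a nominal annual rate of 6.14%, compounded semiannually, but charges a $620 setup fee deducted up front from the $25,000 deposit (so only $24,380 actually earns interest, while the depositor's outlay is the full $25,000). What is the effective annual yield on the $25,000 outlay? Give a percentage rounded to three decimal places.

3.600%

Value after one year: 24,380 × (1 + 0.0614/2)^2 = 24,380 × 1.062342 = $25,899.91.
Effective yield on the $25,000 outlay: 25,899.91 / 25,000 − 1 = 0.035996 = 3.600%.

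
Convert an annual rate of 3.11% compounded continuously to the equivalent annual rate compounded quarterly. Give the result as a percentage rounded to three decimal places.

EAR under continuous compounding: e^0.0311 − 1 = 0.031589.
Solve (1 + r/4)^4 = 1.031589: r/4 = 1.031589^(1/4) − 1 = 0.007805, so r = 0.031221 = 3.122%.

3.122%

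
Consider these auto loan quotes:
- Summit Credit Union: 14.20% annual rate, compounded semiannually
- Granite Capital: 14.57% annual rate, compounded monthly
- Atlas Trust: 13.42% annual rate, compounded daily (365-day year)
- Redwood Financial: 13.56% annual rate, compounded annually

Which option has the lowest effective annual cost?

Redwood Financial

Summit Credit Union: (1 + 0.1420/2)^2 − 1 = 14.704%
Granite Capital: (1 + 0.1457/12)^12 − 1 = 15.583%
Atlas Trust: (1 + 0.1342/365)^365 − 1 = 14.359%
Redwood Financial: compounded annually, EAR = 13.560%
The lowest effective annual rate is Redwood Financial at 13.560%.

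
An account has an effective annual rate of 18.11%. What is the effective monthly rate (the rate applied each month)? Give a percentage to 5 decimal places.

1.39672%

The per-month rate i satisfies (1 + i)^12 = 1 + 0.1811.
i = 1.1811^(1/12) − 1 = 0.0139672 = 1.39672%.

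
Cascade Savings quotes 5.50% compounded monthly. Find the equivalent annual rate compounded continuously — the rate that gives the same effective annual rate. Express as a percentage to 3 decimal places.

EAR = (1 + 0.0550/12)^12 − 1 = 0.056408.
Equivalent continuous rate: r = ln(1 + 0.056408) = 0.054874 = 5.487%.

5.487%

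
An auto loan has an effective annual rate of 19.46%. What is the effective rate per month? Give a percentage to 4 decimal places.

1.4928%

The per-month rate i satisfies (1 + i)^12 = 1 + 0.1946.
i = 1.1946^(1/12) − 1 = 0.0149279 = 1.4928%.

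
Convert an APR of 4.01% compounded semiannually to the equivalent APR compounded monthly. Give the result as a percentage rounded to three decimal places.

EAR = (1 + 0.0401/2)^2 − 1 = 0.040502.
Solve (1 + r/12)^12 = 1.040502: r/12 = 1.040502^(1/12) − 1 = 0.003314, so r = 0.039769 = 3.977%.

3.977%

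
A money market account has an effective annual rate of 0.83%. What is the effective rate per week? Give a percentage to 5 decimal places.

The per-week rate i satisfies (1 + i)^52 = 1 + 0.0083.
i = 1.0083^(1/52) − 1 = 0.0001590 = 0.01590%.

0.01590%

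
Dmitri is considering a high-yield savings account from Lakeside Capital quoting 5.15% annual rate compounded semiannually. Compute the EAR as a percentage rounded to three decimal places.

5.216%

EAR = (1 + 0.0515/2)^2 − 1.
= (1 + 0.025750)^2 − 1 = 1.052163 − 1 = 5.216%.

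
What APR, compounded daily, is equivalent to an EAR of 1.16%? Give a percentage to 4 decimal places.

1.1533%

(1 + r/365)^365 − 1 = 0.0116, so 1 + r/365 = 1.0116^(1/365).
r/365 = 0.000032, so r = 0.011533 = 1.1533%.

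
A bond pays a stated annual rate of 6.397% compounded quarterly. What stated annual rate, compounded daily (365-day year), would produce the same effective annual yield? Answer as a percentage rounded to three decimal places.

EAR = (1 + 0.06397/4)^4 − 1 = 0.065521.
Solve (1 + r/365)^365 = 1.065521: r/365 = 1.065521^(1/365) − 1 = 0.000174, so r = 0.063469 = 6.347%.

6.347%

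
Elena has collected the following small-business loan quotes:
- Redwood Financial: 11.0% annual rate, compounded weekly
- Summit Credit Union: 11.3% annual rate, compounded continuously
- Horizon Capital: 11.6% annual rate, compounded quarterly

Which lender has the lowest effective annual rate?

Redwood Financial: (1 + 0.110/52)^52 − 1 = 11.615%
Summit Credit Union: e^0.113 − 1 = 11.963%
Horizon Capital: (1 + 0.116/4)^4 − 1 = 12.114%
The lowest effective annual rate is Redwood Financial at 11.615%.

Redwood Financial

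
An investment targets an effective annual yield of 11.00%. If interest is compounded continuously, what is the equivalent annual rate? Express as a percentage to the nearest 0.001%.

Continuous: nominal r satisfies e^r − 1 = 0.1100.
r = ln(1 + 0.1100) = ln(1.1100) = 0.104360 = 10.436%.

10.436%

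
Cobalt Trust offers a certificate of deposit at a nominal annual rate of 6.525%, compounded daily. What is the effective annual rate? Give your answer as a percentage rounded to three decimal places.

6.742%

EAR = (1 + 0.06525/365)^365 − 1.
= 1.067420 − 1 = 6.742%.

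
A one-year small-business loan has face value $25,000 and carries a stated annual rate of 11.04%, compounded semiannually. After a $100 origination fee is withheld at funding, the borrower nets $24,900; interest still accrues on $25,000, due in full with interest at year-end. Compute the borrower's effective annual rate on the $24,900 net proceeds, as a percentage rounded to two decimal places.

11.79%

Amount owed after one year: 25,000 × (1 + 0.1104/2)^2 = 25,000 × 1.113447 = $27,836.18.
Effective rate on net proceeds: 27,836.18 / 24,900 − 1 = 0.117919 = 11.79%.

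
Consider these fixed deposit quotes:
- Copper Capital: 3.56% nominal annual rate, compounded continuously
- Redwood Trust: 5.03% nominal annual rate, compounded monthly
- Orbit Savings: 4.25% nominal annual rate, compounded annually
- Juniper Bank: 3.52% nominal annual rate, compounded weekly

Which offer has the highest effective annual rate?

Copper Capital: e^0.0356 − 1 = 3.624%
Redwood Trust: (1 + 0.0503/12)^12 − 1 = 5.148%
Orbit Savings: compounded annually, EAR = 4.250%
Juniper Bank: (1 + 0.0352/52)^52 − 1 = 3.581%
The highest effective annual rate is Redwood Trust at 5.148%.

Redwood Trust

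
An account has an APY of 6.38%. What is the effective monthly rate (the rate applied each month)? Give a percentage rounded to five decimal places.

0.51673%

The per-month rate i satisfies (1 + i)^12 = 1 + 0.0638.
i = 1.0638^(1/12) − 1 = 0.0051673 = 0.51673%.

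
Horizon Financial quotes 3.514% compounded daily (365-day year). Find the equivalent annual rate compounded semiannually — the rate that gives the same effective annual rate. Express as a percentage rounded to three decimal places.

EAR = (1 + 0.03514/365)^365 − 1 = 0.035763.
Solve (1 + r/2)^2 = 1.035763: r/2 = 1.035763^(1/2) − 1 = 0.017724, so r = 0.035449 = 3.545%.

3.545%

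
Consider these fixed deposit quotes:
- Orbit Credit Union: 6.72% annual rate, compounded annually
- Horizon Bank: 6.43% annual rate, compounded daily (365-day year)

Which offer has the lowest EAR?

Horizon Bank

Orbit Credit Union: compounded annually, EAR = 6.720%
Horizon Bank: (1 + 0.0643/365)^365 − 1 = 6.641%
The lowest effective annual rate is Horizon Bank at 6.641%.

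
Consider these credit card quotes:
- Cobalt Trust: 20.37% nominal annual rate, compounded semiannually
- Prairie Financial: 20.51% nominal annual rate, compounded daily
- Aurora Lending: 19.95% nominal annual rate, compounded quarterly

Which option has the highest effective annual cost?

Cobalt Trust: (1 + 0.2037/2)^2 − 1 = 21.407%
Prairie Financial: (1 + 0.2051/365)^365 − 1 = 22.758%
Aurora Lending: (1 + 0.1995/4)^4 − 1 = 21.493%
The highest effective annual rate is Prairie Financial at 22.758%.

Prairie Financial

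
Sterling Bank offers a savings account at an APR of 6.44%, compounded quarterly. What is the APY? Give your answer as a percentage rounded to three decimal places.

EAR = (1 + 0.0644/4)^4 − 1.
= (1 + 0.016100)^4 − 1 = 1.065972 − 1 = 6.597%.

6.597%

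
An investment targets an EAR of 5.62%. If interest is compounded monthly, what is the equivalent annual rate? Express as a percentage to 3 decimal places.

(1 + r/12)^12 − 1 = 0.0562, so 1 + r/12 = 1.0562^(1/12).
r/12 = 0.004567, so r = 0.054802 = 5.480%.

5.480%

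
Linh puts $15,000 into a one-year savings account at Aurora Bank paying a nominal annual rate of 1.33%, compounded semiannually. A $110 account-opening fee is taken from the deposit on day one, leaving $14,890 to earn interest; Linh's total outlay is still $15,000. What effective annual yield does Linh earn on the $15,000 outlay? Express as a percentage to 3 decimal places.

0.591%

Value after one year: 14,890 × (1 + 0.0133/2)^2 = 14,890 × 1.013344 = $15,088.70.
Effective yield on the $15,000 outlay: 15,088.70 / 15,000 − 1 = 0.005913 = 0.591%.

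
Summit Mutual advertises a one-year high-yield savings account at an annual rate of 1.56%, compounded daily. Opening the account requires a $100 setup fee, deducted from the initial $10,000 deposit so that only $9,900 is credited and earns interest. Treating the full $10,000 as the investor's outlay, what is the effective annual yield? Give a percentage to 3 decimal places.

0.556%

Value after one year: 9,900 × (1 + 0.0156/365)^365 = 9,900 × 1.015722 = $10,055.65.
Effective yield on the $10,000 outlay: 10,055.65 / 10,000 − 1 = 0.005565 = 0.556%.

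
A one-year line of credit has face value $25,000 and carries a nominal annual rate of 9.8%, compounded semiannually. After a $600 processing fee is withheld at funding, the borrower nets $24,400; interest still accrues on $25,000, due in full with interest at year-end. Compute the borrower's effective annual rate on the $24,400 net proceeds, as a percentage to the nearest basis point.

12.75%

Amount owed after one year: 25,000 × (1 + 0.098/2)^2 = 25,000 × 1.100401 = $27,510.02.
Effective rate on net proceeds: 27,510.02 / 24,400 − 1 = 0.127460 = 12.75%.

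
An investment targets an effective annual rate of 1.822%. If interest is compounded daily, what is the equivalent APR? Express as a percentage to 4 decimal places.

1.8056%

(1 + r/365)^365 − 1 = 0.01822, so 1 + r/365 = 1.01822^(1/365).
r/365 = 0.000049, so r = 0.018056 = 1.8056%.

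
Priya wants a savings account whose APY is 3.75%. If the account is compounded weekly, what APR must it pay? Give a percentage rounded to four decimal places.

(1 + r/52)^52 − 1 = 0.0375, so 1 + r/52 = 1.0375^(1/52).
r/52 = 0.000708, so r = 0.036827 = 3.6827%.

3.6827%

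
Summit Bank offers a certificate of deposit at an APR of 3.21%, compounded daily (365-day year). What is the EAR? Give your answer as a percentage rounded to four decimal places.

3.2619%

EAR = (1 + 0.0321/365)^365 − 1.
= 1.032619 − 1 = 3.2619%.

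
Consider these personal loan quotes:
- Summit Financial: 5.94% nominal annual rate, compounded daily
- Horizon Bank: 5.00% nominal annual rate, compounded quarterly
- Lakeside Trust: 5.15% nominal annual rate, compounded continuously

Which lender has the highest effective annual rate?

Summit Financial: (1 + 0.0594/365)^365 − 1 = 6.119%
Horizon Bank: (1 + 0.0500/4)^4 − 1 = 5.095%
Lakeside Trust: e^0.0515 − 1 = 5.285%
The highest effective annual rate is Summit Financial at 6.119%.

Summit Financial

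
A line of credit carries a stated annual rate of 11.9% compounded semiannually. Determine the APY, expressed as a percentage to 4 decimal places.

EAR = (1 + 0.119/2)^2 − 1.
= (1 + 0.059500)^2 − 1 = 1.122540 − 1 = 12.2540%.

12.2540%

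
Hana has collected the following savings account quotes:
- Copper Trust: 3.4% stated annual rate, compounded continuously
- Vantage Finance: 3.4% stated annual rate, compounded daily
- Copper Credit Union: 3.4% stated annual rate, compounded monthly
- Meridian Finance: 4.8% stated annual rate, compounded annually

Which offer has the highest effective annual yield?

Copper Trust: e^0.034 − 1 = 3.458%
Vantage Finance: (1 + 0.034/365)^365 − 1 = 3.458%
Copper Credit Union: (1 + 0.034/12)^12 − 1 = 3.453%
Meridian Finance: compounded annually, EAR = 4.800%
The highest effective annual rate is Meridian Finance at 4.800%.

Meridian Finance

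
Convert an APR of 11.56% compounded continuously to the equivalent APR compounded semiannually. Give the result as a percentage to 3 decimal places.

EAR under continuous compounding: e^0.1156 − 1 = 0.122547.
Solve (1 + r/2)^2 = 1.122547: r/2 = 1.122547^(1/2) − 1 = 0.059503, so r = 0.119006 = 11.901%.

11.901%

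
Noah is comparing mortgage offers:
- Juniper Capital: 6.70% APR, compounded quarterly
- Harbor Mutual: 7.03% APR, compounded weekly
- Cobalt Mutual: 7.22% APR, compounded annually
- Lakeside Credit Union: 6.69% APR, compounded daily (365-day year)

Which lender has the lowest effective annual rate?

Juniper Capital

Juniper Capital: (1 + 0.0670/4)^4 − 1 = 6.870%
Harbor Mutual: (1 + 0.0703/52)^52 − 1 = 7.278%
Cobalt Mutual: compounded annually, EAR = 7.220%
Lakeside Credit Union: (1 + 0.0669/365)^365 − 1 = 6.918%
The lowest effective annual rate is Juniper Capital at 6.870%.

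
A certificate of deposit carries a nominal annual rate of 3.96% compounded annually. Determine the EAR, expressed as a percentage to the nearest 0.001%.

3.960%

Annual compounding means the effective rate equals the nominal rate: 3.960%.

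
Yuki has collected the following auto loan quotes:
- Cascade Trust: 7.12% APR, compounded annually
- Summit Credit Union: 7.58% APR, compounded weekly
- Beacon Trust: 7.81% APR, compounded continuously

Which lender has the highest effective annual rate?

Beacon Trust

Cascade Trust: compounded annually, EAR = 7.120%
Summit Credit Union: (1 + 0.0758/52)^52 − 1 = 7.869%
Beacon Trust: e^0.0781 − 1 = 8.123%
The highest effective annual rate is Beacon Trust at 8.123%.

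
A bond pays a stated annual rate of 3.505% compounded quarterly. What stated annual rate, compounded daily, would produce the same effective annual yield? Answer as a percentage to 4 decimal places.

3.4899%

EAR = (1 + 0.03505/4)^4 − 1 = 0.035513.
Solve (1 + r/365)^365 = 1.035513: r/365 = 1.035513^(1/365) − 1 = 0.000096, so r = 0.034899 = 3.4899%.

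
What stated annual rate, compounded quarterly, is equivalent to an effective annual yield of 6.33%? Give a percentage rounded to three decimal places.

(1 + r/4)^4 − 1 = 0.0633, so 1 + r/4 = 1.0633^(1/4).
r/4 = 0.015463, so r = 0.061851 = 6.185%.

6.185%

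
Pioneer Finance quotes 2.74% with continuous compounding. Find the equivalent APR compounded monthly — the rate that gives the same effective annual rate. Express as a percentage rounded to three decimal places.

2.743%

EAR under continuous compounding: e^0.0274 − 1 = 0.027779.
Solve (1 + r/12)^12 = 1.027779: r/12 = 1.027779^(1/12) − 1 = 0.002286, so r = 0.027431 = 2.743%.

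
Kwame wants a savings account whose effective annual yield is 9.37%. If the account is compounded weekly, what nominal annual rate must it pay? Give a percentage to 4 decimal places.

8.9644%

(1 + r/52)^52 − 1 = 0.0937, so 1 + r/52 = 1.0937^(1/52).
r/52 = 0.001724, so r = 0.089644 = 8.9644%.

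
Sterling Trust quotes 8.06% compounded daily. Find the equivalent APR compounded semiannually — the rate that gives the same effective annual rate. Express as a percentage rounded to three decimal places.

EAR = (1 + 0.0806/365)^365 − 1 = 0.083928.
Solve (1 + r/2)^2 = 1.083928: r/2 = 1.083928^(1/2) − 1 = 0.041118, so r = 0.082237 = 8.224%.

8.224%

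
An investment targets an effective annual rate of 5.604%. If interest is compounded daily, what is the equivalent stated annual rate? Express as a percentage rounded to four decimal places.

5.4530%

(1 + r/365)^365 − 1 = 0.05604, so 1 + r/365 = 1.05604^(1/365).
r/365 = 0.000149, so r = 0.054530 = 5.4530%.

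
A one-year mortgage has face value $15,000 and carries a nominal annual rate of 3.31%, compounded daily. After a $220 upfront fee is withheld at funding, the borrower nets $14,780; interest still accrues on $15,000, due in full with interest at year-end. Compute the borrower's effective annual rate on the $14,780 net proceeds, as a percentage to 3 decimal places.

Amount owed after one year: 15,000 × (1 + 0.0331/365)^365 = 15,000 × 1.033652 = $15,504.79.
Effective rate on net proceeds: 15,504.79 / 14,780 − 1 = 0.049038 = 4.904%.

4.904%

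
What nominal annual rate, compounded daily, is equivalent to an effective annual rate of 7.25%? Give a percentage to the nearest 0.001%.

7.000%

(1 + r/365)^365 − 1 = 0.0725, so 1 + r/365 = 1.0725^(1/365).
r/365 = 0.000192, so r = 0.069999 = 7.000%.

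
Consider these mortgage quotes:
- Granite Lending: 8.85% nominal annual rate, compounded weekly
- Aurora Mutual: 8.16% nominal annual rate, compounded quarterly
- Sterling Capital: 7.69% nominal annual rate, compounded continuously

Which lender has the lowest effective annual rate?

Sterling Capital

Granite Lending: (1 + 0.0885/52)^52 − 1 = 9.245%
Aurora Mutual: (1 + 0.0816/4)^4 − 1 = 8.413%
Sterling Capital: e^0.0769 − 1 = 7.993%
The lowest effective annual rate is Sterling Capital at 7.993%.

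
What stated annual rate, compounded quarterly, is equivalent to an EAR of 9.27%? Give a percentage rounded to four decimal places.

8.9641%

(1 + r/4)^4 − 1 = 0.0927, so 1 + r/4 = 1.0927^(1/4).
r/4 = 0.022410, so r = 0.089641 = 8.9641%.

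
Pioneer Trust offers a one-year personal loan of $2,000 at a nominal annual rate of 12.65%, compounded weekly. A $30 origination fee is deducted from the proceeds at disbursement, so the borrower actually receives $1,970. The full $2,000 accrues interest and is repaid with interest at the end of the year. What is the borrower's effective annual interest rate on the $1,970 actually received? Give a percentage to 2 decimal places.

15.20%

Amount owed after one year: 2,000 × (1 + 0.1265/52)^52 = 2,000 × 1.134675 = $2,269.35.
Effective rate on net proceeds: 2,269.35 / 1,970 − 1 = 0.151954 = 15.20%.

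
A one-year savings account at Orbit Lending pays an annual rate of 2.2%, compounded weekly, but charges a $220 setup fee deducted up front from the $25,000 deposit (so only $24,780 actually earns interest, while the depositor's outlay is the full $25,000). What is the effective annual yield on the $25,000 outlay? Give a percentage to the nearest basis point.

Value after one year: 24,780 × (1 + 0.022/52)^52 = 24,780 × 1.022239 = $25,331.08.
Effective yield on the $25,000 outlay: 25,331.08 / 25,000 − 1 = 0.013243 = 1.32%.

1.32%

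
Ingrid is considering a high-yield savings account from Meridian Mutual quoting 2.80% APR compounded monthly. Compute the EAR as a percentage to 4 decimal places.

EAR = (1 + 0.0280/12)^12 − 1.
= (1 + 0.002333)^12 − 1 = 1.028362 − 1 = 2.8362%.

2.8362%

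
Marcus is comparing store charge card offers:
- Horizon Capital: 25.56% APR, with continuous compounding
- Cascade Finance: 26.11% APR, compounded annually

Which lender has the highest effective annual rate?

Horizon Capital

Horizon Capital: e^0.2556 − 1 = 29.124%
Cascade Finance: compounded annually, EAR = 26.110%
The highest effective annual rate is Horizon Capital at 29.124%.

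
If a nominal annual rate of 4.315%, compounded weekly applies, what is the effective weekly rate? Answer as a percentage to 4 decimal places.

With a nominal annual rate compounded weekly, the periodic rate is the nominal rate divided by 52.
i = 0.04315 / 52 = 0.0008298 = 0.0830%.

0.0830%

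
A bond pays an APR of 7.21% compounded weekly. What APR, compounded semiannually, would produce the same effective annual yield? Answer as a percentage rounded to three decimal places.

7.336%

EAR = (1 + 0.0721/52)^52 − 1 = 0.074709.
Solve (1 + r/2)^2 = 1.074709: r/2 = 1.074709^(1/2) − 1 = 0.036682, so r = 0.073364 = 7.336%.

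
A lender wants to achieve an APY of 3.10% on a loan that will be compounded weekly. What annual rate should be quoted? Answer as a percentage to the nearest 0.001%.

3.054%

(1 + r/52)^52 − 1 = 0.0310, so 1 + r/52 = 1.0310^(1/52).
r/52 = 0.000587, so r = 0.030538 = 3.054%.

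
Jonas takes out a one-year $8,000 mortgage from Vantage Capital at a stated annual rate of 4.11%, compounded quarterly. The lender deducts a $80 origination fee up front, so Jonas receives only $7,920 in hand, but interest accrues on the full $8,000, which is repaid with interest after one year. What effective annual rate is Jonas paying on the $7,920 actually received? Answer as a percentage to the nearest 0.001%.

5.226%

Amount owed after one year: 8,000 × (1 + 0.0411/4)^4 = 8,000 × 1.041738 = $8,333.90.
Effective rate on net proceeds: 8,333.90 / 7,920 − 1 = 0.052260 = 5.226%.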